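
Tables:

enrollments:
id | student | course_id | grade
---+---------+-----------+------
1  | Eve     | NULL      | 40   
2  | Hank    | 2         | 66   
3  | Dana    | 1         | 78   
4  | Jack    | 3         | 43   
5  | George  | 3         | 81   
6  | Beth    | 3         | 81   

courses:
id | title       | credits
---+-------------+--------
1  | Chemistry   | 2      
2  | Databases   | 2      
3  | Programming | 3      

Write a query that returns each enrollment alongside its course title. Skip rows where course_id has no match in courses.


INNER JOIN keeps only enrollments rows whose course_id matches an id in courses. Walk through each enrollment:
  - enrollment 1 (Eve): course_id=NULL, no match -> dropped
  - enrollment 2 (Hank): course_id=2 -> matches Databases
  - enrollment 3 (Dana): course_id=1 -> matches Chemistry
  - enrollment 4 (Jack): course_id=3 -> matches Programming
  - enrollment 5 (George): course_id=3 -> matches Programming
  - enrollment 6 (Beth): course_id=3 -> matches Programming
So 1 of 6 rows is dropped.

SQL:
SELECT a.student, b.title AS course
FROM enrollments a
INNER JOIN courses b ON a.course_id = b.id

Result:
student | course     
--------+------------
Hank    | Databases  
Dana    | Chemistry  
Jack    | Programming
George  | Programming
Beth    | Programming


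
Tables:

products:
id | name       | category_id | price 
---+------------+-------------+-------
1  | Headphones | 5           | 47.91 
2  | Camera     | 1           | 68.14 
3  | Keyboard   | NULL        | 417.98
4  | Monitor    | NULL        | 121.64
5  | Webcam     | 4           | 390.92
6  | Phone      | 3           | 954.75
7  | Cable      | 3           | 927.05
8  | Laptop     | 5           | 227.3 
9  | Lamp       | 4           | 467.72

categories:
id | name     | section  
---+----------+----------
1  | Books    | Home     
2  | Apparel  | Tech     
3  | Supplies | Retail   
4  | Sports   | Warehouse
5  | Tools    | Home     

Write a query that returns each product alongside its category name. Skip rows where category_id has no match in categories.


INNER JOIN keeps only products rows whose category_id matches an id in categories. Walk through each product:
  - product 1 (Headphones): category_id=5 -> matches Tools
  - product 2 (Camera): category_id=1 -> matches Books
  - product 3 (Keyboard): category_id=NULL, no match -> dropped
  - product 4 (Monitor): category_id=NULL, no match -> dropped
  - product 5 (Webcam): category_id=4 -> matches Sports
  - product 6 (Phone): category_id=3 -> matches Supplies
  - product 7 (Cable): category_id=3 -> matches Supplies
  - product 8 (Laptop): category_id=5 -> matches Tools
  - product 9 (Lamp): category_id=4 -> matches Sports
So 2 of 9 rows are dropped.

SQL:
SELECT a.name, b.name AS category
FROM products a
INNER JOIN categories b ON a.category_id = b.id

Result:
name       | category
-----------+---------
Headphones | Tools   
Camera     | Books   
Webcam     | Sports  
Phone      | Supplies
Cable      | Supplies
Laptop     | Tools   
Lamp       | Sports  


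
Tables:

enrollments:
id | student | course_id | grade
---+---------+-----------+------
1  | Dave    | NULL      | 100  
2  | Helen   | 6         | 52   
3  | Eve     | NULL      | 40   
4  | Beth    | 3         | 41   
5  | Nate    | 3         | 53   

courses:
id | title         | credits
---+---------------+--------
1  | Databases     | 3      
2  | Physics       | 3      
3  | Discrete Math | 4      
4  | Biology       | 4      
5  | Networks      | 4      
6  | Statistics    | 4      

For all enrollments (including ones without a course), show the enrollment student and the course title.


LEFT JOIN keeps every row from enrollments (the left table); where course_id has no match in courses, the course columns become NULL. Walk through each enrollment:
  - enrollment 1 (Dave): course_id=NULL, no match -> kept with NULL
  - enrollment 2 (Helen): course_id=6 -> matches Statistics
  - enrollment 3 (Eve): course_id=NULL, no match -> kept with NULL
  - enrollment 4 (Beth): course_id=3 -> matches Discrete Math
  - enrollment 5 (Nate): course_id=3 -> matches Discrete Math
All 5 rows appear; 2 have NULL course.

SQL:
SELECT a.student, b.title AS course
FROM enrollments a
LEFT JOIN courses b ON a.course_id = b.id

Result:
student | course       
--------+--------------
Dave    | NULL         
Helen   | Statistics   
Eve     | NULL         
Beth    | Discrete Math
Nate    | Discrete Math


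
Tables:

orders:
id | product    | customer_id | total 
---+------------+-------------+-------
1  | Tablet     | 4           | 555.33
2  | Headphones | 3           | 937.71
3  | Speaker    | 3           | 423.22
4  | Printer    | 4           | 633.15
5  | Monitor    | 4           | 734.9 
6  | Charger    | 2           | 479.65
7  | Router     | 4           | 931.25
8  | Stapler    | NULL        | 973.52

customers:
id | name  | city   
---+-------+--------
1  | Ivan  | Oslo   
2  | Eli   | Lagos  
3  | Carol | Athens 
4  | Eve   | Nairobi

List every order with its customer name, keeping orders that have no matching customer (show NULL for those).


LEFT JOIN keeps every row from orders (the left table); where customer_id has no match in customers, the customer columns become NULL. Walk through each order:
  - order 1 (Tablet): customer_id=4 -> matches Eve
  - order 2 (Headphones): customer_id=3 -> matches Carol
  - order 3 (Speaker): customer_id=3 -> matches Carol
  - order 4 (Printer): customer_id=4 -> matches Eve
  - order 5 (Monitor): customer_id=4 -> matches Eve
  - order 6 (Charger): customer_id=2 -> matches Eli
  - order 7 (Router): customer_id=4 -> matches Eve
  - order 8 (Stapler): customer_id=NULL, no match -> kept with NULL
All 8 rows appear; 1 has NULL customer.

SQL:
SELECT a.product, b.name AS customer
FROM orders a
LEFT JOIN customers b ON a.customer_id = b.id

Result:
product    | customer
-----------+---------
Tablet     | Eve     
Headphones | Carol   
Speaker    | Carol   
Printer    | Eve     
Monitor    | Eve     
Charger    | Eli     
Router     | Eve     
Stapler    | NULL    


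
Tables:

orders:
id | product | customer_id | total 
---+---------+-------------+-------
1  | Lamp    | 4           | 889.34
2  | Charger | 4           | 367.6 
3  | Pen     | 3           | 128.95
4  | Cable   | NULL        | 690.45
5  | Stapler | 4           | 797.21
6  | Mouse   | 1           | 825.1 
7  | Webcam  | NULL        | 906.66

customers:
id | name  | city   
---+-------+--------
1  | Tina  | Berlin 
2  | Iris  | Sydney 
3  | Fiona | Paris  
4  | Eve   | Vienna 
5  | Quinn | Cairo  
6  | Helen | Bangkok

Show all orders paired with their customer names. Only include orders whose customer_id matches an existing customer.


INNER JOIN keeps only orders rows whose customer_id matches an id in customers. Walk through each order:
  - order 1 (Lamp): customer_id=4 -> matches Eve
  - order 2 (Charger): customer_id=4 -> matches Eve
  - order 3 (Pen): customer_id=3 -> matches Fiona
  - order 4 (Cable): customer_id=NULL, no match -> dropped
  - order 5 (Stapler): customer_id=4 -> matches Eve
  - order 6 (Mouse): customer_id=1 -> matches Tina
  - order 7 (Webcam): customer_id=NULL, no match -> dropped
So 2 of 7 rows are dropped.

SQL:
SELECT a.product, b.name AS customer
FROM orders a
INNER JOIN customers b ON a.customer_id = b.id

Result:
product | customer
--------+---------
Lamp    | Eve     
Charger | Eve     
Pen     | Fiona   
Stapler | Eve     
Mouse   | Tina    


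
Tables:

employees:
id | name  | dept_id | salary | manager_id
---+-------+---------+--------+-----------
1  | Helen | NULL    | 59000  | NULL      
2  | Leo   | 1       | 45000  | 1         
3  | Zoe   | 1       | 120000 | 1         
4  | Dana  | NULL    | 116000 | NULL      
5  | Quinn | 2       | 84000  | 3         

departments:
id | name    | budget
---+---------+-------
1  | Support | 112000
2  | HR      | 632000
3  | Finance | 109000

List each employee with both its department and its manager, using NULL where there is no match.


Two LEFT JOINs from the same base table employees: one to departments via dept_id, one to employees itself via manager_id. Both are LEFT so every employee is preserved.
Match against departments:
  - employee 1 (Helen): dept_id=NULL, no match -> kept with NULL
  - employee 2 (Leo): dept_id=1 -> matches Support
  - employee 3 (Zoe): dept_id=1 -> matches Support
  - employee 4 (Dana): dept_id=NULL, no match -> kept with NULL
  - employee 5 (Quinn): dept_id=2 -> matches HR
Match against employees (self):
  - employee 1 (Helen): manager_id=NULL -> NULL
  - employee 2 (Leo): manager_id=1 -> Helen
  - employee 3 (Zoe): manager_id=1 -> Helen
  - employee 4 (Dana): manager_id=NULL -> NULL
  - employee 5 (Quinn): manager_id=3 -> Zoe

SQL:
SELECT a.name, b.name AS department, c.name AS manager
FROM employees a
LEFT JOIN departments b ON a.dept_id = b.id
LEFT JOIN employees c ON a.manager_id = c.id

Result:
name  | department | manager
------+------------+--------
Helen | NULL       | NULL   
Leo   | Support    | Helen  
Zoe   | Support    | Helen  
Dana  | NULL       | NULL   
Quinn | HR         | Zoe    


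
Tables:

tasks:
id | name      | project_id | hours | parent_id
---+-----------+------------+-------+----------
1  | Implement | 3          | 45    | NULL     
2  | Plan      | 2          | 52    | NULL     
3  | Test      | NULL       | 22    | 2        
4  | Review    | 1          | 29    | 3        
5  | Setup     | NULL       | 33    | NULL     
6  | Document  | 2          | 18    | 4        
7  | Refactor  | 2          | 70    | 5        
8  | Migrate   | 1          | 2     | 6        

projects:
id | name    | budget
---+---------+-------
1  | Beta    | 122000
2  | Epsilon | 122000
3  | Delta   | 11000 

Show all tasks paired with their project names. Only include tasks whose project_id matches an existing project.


INNER JOIN keeps only tasks rows whose project_id matches an id in projects. Walk through each task:
  - task 1 (Implement): project_id=3 -> matches Delta
  - task 2 (Plan): project_id=2 -> matches Epsilon
  - task 3 (Test): project_id=NULL, no match -> dropped
  - task 4 (Review): project_id=1 -> matches Beta
  - task 5 (Setup): project_id=NULL, no match -> dropped
  - task 6 (Document): project_id=2 -> matches Epsilon
  - task 7 (Refactor): project_id=2 -> matches Epsilon
  - task 8 (Migrate): project_id=1 -> matches Beta
So 2 of 8 rows are dropped.

SQL:
SELECT a.name, b.name AS project
FROM tasks a
INNER JOIN projects b ON a.project_id = b.id

Result:
name      | project
----------+--------
Implement | Delta  
Plan      | Epsilon
Review    | Beta   
Document  | Epsilon
Refactor  | Epsilon
Migrate   | Beta   


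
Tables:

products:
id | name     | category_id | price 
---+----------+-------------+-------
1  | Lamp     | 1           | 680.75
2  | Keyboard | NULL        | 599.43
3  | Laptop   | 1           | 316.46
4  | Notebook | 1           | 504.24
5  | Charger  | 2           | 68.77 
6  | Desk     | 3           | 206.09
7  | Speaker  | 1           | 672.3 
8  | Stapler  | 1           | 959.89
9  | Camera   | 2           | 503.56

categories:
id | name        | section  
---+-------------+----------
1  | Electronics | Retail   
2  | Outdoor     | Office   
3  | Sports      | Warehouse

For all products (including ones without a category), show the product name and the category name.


LEFT JOIN keeps every row from products (the left table); where category_id has no match in categories, the category columns become NULL. Walk through each product:
  - product 1 (Lamp): category_id=1 -> matches Electronics
  - product 2 (Keyboard): category_id=NULL, no match -> kept with NULL
  - product 3 (Laptop): category_id=1 -> matches Electronics
  - product 4 (Notebook): category_id=1 -> matches Electronics
  - product 5 (Charger): category_id=2 -> matches Outdoor
  - product 6 (Desk): category_id=3 -> matches Sports
  - product 7 (Speaker): category_id=1 -> matches Electronics
  - product 8 (Stapler): category_id=1 -> matches Electronics
  - product 9 (Camera): category_id=2 -> matches Outdoor
All 9 rows appear; 1 has NULL category.

SQL:
SELECT a.name, b.name AS category
FROM products a
LEFT JOIN categories b ON a.category_id = b.id

Result:
name     | category   
---------+------------
Lamp     | Electronics
Keyboard | NULL       
Laptop   | Electronics
Notebook | Electronics
Charger  | Outdoor    
Desk     | Sports     
Speaker  | Electronics
Stapler  | Electronics
Camera   | Outdoor    


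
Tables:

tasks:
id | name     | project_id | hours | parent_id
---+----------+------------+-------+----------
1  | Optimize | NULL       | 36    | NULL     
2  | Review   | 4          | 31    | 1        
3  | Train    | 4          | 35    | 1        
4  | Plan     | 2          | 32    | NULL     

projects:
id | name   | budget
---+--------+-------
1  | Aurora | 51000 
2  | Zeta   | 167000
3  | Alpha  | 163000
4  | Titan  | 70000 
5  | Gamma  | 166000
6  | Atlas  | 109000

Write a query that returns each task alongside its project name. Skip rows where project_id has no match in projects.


INNER JOIN keeps only tasks rows whose project_id matches an id in projects. Walk through each task:
  - task 1 (Optimize): project_id=NULL, no match -> dropped
  - task 2 (Review): project_id=4 -> matches Titan
  - task 3 (Train): project_id=4 -> matches Titan
  - task 4 (Plan): project_id=2 -> matches Zeta
So 1 of 4 rows is dropped.

SQL:
SELECT a.name, b.name AS project
FROM tasks a
INNER JOIN projects b ON a.project_id = b.id

Result:
name   | project
-------+--------
Review | Titan  
Train  | Titan  
Plan   | Zeta   


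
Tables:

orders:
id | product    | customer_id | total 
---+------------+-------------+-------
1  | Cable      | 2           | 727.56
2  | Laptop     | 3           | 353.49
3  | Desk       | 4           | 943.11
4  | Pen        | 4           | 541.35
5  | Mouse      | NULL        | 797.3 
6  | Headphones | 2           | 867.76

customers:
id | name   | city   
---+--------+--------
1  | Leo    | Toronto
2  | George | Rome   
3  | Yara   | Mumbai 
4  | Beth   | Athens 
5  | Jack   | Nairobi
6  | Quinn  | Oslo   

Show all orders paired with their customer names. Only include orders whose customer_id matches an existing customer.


INNER JOIN keeps only orders rows whose customer_id matches an id in customers. Walk through each order:
  - order 1 (Cable): customer_id=2 -> matches George
  - order 2 (Laptop): customer_id=3 -> matches Yara
  - order 3 (Desk): customer_id=4 -> matches Beth
  - order 4 (Pen): customer_id=4 -> matches Beth
  - order 5 (Mouse): customer_id=NULL, no match -> dropped
  - order 6 (Headphones): customer_id=2 -> matches George
So 1 of 6 rows is dropped.

SQL:
SELECT a.product, b.name AS customer
FROM orders a
INNER JOIN customers b ON a.customer_id = b.id

Result:
product    | customer
-----------+---------
Cable      | George  
Laptop     | Yara    
Desk       | Beth    
Pen        | Beth    
Headphones | George  


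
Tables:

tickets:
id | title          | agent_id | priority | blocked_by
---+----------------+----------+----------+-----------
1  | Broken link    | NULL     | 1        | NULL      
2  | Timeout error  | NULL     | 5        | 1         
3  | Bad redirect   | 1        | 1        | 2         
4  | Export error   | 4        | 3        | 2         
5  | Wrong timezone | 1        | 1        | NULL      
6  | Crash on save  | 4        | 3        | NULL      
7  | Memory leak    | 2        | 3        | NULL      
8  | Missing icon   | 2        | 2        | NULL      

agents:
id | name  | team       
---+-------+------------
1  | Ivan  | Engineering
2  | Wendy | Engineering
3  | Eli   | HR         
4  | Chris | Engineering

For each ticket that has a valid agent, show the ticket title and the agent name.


INNER JOIN keeps only tickets rows whose agent_id matches an id in agents. Walk through each ticket:
  - ticket 1 (Broken link): agent_id=NULL, no match -> dropped
  - ticket 2 (Timeout error): agent_id=NULL, no match -> dropped
  - ticket 3 (Bad redirect): agent_id=1 -> matches Ivan
  - ticket 4 (Export error): agent_id=4 -> matches Chris
  - ticket 5 (Wrong timezone): agent_id=1 -> matches Ivan
  - ticket 6 (Crash on save): agent_id=4 -> matches Chris
  - ticket 7 (Memory leak): agent_id=2 -> matches Wendy
  - ticket 8 (Missing icon): agent_id=2 -> matches Wendy
So 2 of 8 rows are dropped.

SQL:
SELECT a.title, b.name AS agent
FROM tickets a
INNER JOIN agents b ON a.agent_id = b.id

Result:
title          | agent
---------------+------
Bad redirect   | Ivan 
Export error   | Chris
Wrong timezone | Ivan 
Crash on save  | Chris
Memory leak    | Wendy
Missing icon   | Wendy


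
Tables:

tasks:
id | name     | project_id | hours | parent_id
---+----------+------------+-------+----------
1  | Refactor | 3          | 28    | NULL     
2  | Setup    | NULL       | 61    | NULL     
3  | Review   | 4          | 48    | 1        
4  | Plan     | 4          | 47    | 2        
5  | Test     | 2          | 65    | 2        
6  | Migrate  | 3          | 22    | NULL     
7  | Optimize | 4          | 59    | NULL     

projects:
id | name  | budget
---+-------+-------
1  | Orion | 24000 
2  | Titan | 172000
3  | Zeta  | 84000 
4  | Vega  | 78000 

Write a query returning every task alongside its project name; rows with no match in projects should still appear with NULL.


LEFT JOIN keeps every row from tasks (the left table); where project_id has no match in projects, the project columns become NULL. Walk through each task:
  - task 1 (Refactor): project_id=3 -> matches Zeta
  - task 2 (Setup): project_id=NULL, no match -> kept with NULL
  - task 3 (Review): project_id=4 -> matches Vega
  - task 4 (Plan): project_id=4 -> matches Vega
  - task 5 (Test): project_id=2 -> matches Titan
  - task 6 (Migrate): project_id=3 -> matches Zeta
  - task 7 (Optimize): project_id=4 -> matches Vega
All 7 rows appear; 1 has NULL project.

SQL:
SELECT a.name, b.name AS project
FROM tasks a
LEFT JOIN projects b ON a.project_id = b.id

Result:
name     | project
---------+--------
Refactor | Zeta   
Setup    | NULL   
Review   | Vega   
Plan     | Vega   
Test     | Titan  
Migrate  | Zeta   
Optimize | Vega   


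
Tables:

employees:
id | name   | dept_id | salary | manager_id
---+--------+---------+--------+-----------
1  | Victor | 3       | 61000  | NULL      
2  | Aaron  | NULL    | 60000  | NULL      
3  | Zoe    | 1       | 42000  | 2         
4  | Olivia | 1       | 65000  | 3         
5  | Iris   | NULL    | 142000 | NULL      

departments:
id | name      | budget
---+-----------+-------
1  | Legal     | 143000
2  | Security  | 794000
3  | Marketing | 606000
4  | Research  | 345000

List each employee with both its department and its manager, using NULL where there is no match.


Two LEFT JOINs from the same base table employees: one to departments via dept_id, one to employees itself via manager_id. Both are LEFT so every employee is preserved.
Match against departments:
  - employee 1 (Victor): dept_id=3 -> matches Marketing
  - employee 2 (Aaron): dept_id=NULL, no match -> kept with NULL
  - employee 3 (Zoe): dept_id=1 -> matches Legal
  - employee 4 (Olivia): dept_id=1 -> matches Legal
  - employee 5 (Iris): dept_id=NULL, no match -> kept with NULL
Match against employees (self):
  - employee 1 (Victor): manager_id=NULL -> NULL
  - employee 2 (Aaron): manager_id=NULL -> NULL
  - employee 3 (Zoe): manager_id=2 -> Aaron
  - employee 4 (Olivia): manager_id=3 -> Zoe
  - employee 5 (Iris): manager_id=NULL -> NULL

SQL:
SELECT a.name, b.name AS department, c.name AS manager
FROM employees a
LEFT JOIN departments b ON a.dept_id = b.id
LEFT JOIN employees c ON a.manager_id = c.id

Result:
name   | department | manager
-------+------------+--------
Victor | Marketing  | NULL   
Aaron  | NULL       | NULL   
Zoe    | Legal      | Aaron  
Olivia | Legal      | Zoe    
Iris   | NULL       | NULL   


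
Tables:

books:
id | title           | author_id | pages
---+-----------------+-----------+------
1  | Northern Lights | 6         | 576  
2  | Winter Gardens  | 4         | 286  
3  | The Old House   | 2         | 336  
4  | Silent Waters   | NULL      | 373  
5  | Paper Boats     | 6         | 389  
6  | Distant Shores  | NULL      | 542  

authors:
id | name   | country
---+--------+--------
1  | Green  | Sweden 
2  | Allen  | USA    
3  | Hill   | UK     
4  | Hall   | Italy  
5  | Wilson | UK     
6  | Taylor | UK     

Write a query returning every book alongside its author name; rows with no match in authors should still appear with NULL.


LEFT JOIN keeps every row from books (the left table); where author_id has no match in authors, the author columns become NULL. Walk through each book:
  - book 1 (Northern Lights): author_id=6 -> matches Taylor
  - book 2 (Winter Gardens): author_id=4 -> matches Hall
  - book 3 (The Old House): author_id=2 -> matches Allen
  - book 4 (Silent Waters): author_id=NULL, no match -> kept with NULL
  - book 5 (Paper Boats): author_id=6 -> matches Taylor
  - book 6 (Distant Shores): author_id=NULL, no match -> kept with NULL
All 6 rows appear; 2 have NULL author.

SQL:
SELECT a.title, b.name AS author
FROM books a
LEFT JOIN authors b ON a.author_id = b.id

Result:
title           | author
----------------+-------
Northern Lights | Taylor
Winter Gardens  | Hall  
The Old House   | Allen 
Silent Waters   | NULL  
Paper Boats     | Taylor
Distant Shores  | NULL  


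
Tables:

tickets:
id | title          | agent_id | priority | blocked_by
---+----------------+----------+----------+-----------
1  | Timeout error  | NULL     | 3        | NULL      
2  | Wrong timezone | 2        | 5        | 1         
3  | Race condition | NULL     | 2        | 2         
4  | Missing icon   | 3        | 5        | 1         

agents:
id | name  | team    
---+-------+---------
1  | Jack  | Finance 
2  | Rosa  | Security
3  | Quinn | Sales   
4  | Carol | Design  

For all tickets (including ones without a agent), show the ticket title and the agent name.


LEFT JOIN keeps every row from tickets (the left table); where agent_id has no match in agents, the agent columns become NULL. Walk through each ticket:
  - ticket 1 (Timeout error): agent_id=NULL, no match -> kept with NULL
  - ticket 2 (Wrong timezone): agent_id=2 -> matches Rosa
  - ticket 3 (Race condition): agent_id=NULL, no match -> kept with NULL
  - ticket 4 (Missing icon): agent_id=3 -> matches Quinn
All 4 rows appear; 2 have NULL agent.

SQL:
SELECT a.title, b.name AS agent
FROM tickets a
LEFT JOIN agents b ON a.agent_id = b.id

Result:
title          | agent
---------------+------
Timeout error  | NULL 
Wrong timezone | Rosa 
Race condition | NULL 
Missing icon   | Quinn


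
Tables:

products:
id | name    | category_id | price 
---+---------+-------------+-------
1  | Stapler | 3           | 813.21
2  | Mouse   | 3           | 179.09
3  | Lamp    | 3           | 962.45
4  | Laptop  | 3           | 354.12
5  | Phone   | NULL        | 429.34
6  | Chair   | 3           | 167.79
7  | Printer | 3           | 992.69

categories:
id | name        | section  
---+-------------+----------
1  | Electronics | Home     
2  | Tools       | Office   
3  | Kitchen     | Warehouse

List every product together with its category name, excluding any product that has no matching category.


INNER JOIN keeps only products rows whose category_id matches an id in categories. Walk through each product:
  - product 1 (Stapler): category_id=3 -> matches Kitchen
  - product 2 (Mouse): category_id=3 -> matches Kitchen
  - product 3 (Lamp): category_id=3 -> matches Kitchen
  - product 4 (Laptop): category_id=3 -> matches Kitchen
  - product 5 (Phone): category_id=NULL, no match -> dropped
  - product 6 (Chair): category_id=3 -> matches Kitchen
  - product 7 (Printer): category_id=3 -> matches Kitchen
So 1 of 7 rows is dropped.

SQL:
SELECT a.name, b.name AS category
FROM products a
INNER JOIN categories b ON a.category_id = b.id

Result:
name    | category
--------+---------
Stapler | Kitchen 
Mouse   | Kitchen 
Lamp    | Kitchen 
Laptop  | Kitchen 
Chair   | Kitchen 
Printer | Kitchen 


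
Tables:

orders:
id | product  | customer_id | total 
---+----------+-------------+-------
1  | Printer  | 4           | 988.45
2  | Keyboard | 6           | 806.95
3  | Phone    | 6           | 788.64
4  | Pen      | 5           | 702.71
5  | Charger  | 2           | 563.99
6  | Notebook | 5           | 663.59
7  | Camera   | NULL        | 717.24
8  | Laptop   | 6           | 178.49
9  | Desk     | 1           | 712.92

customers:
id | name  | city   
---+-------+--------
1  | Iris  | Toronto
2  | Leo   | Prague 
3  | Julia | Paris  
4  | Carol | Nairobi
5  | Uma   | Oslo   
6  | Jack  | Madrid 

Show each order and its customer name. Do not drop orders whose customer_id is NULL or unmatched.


LEFT JOIN keeps every row from orders (the left table); where customer_id has no match in customers, the customer columns become NULL. Walk through each order:
  - order 1 (Printer): customer_id=4 -> matches Carol
  - order 2 (Keyboard): customer_id=6 -> matches Jack
  - order 3 (Phone): customer_id=6 -> matches Jack
  - order 4 (Pen): customer_id=5 -> matches Uma
  - order 5 (Charger): customer_id=2 -> matches Leo
  - order 6 (Notebook): customer_id=5 -> matches Uma
  - order 7 (Camera): customer_id=NULL, no match -> kept with NULL
  - order 8 (Laptop): customer_id=6 -> matches Jack
  - order 9 (Desk): customer_id=1 -> matches Iris
All 9 rows appear; 1 has NULL customer.

SQL:
SELECT a.product, b.name AS customer
FROM orders a
LEFT JOIN customers b ON a.customer_id = b.id

Result:
product  | customer
---------+---------
Printer  | Carol   
Keyboard | Jack    
Phone    | Jack    
Pen      | Uma     
Charger  | Leo     
Notebook | Uma     
Camera   | NULL    
Laptop   | Jack    
Desk     | Iris    


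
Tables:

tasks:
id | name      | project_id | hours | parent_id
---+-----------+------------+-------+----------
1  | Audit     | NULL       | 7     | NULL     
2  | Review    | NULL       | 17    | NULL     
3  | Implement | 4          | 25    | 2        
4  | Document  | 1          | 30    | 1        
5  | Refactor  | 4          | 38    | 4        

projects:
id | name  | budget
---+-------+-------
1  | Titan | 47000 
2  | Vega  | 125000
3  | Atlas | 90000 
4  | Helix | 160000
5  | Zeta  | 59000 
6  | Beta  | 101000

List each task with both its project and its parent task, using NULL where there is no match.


Two LEFT JOINs from the same base table tasks: one to projects via project_id, one to tasks itself via parent_id. Both are LEFT so every task is preserved.
Match against projects:
  - task 1 (Audit): project_id=NULL, no match -> kept with NULL
  - task 2 (Review): project_id=NULL, no match -> kept with NULL
  - task 3 (Implement): project_id=4 -> matches Helix
  - task 4 (Document): project_id=1 -> matches Titan
  - task 5 (Refactor): project_id=4 -> matches Helix
Match against tasks (self):
  - task 1 (Audit): parent_id=NULL -> NULL
  - task 2 (Review): parent_id=NULL -> NULL
  - task 3 (Implement): parent_id=2 -> Review
  - task 4 (Document): parent_id=1 -> Audit
  - task 5 (Refactor): parent_id=4 -> Document

SQL:
SELECT a.name, b.name AS project, c.name AS parent
FROM tasks a
LEFT JOIN projects b ON a.project_id = b.id
LEFT JOIN tasks c ON a.parent_id = c.id

Result:
name      | project | parent  
----------+---------+---------
Audit     | NULL    | NULL    
Review    | NULL    | NULL    
Implement | Helix   | Review  
Document  | Titan   | Audit   
Refactor  | Helix   | Document


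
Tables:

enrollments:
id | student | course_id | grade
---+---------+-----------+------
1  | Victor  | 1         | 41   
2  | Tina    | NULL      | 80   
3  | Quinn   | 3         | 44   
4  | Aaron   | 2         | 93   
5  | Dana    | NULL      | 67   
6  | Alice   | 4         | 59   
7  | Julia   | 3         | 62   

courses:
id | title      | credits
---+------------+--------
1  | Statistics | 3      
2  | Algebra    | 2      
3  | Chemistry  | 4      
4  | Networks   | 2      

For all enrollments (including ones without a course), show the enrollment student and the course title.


LEFT JOIN keeps every row from enrollments (the left table); where course_id has no match in courses, the course columns become NULL. Walk through each enrollment:
  - enrollment 1 (Victor): course_id=1 -> matches Statistics
  - enrollment 2 (Tina): course_id=NULL, no match -> kept with NULL
  - enrollment 3 (Quinn): course_id=3 -> matches Chemistry
  - enrollment 4 (Aaron): course_id=2 -> matches Algebra
  - enrollment 5 (Dana): course_id=NULL, no match -> kept with NULL
  - enrollment 6 (Alice): course_id=4 -> matches Networks
  - enrollment 7 (Julia): course_id=3 -> matches Chemistry
All 7 rows appear; 2 have NULL course.

SQL:
SELECT a.student, b.title AS course
FROM enrollments a
LEFT JOIN courses b ON a.course_id = b.id

Result:
student | course    
--------+-----------
Victor  | Statistics
Tina    | NULL      
Quinn   | Chemistry 
Aaron   | Algebra   
Dana    | NULL      
Alice   | Networks  
Julia   | Chemistry 


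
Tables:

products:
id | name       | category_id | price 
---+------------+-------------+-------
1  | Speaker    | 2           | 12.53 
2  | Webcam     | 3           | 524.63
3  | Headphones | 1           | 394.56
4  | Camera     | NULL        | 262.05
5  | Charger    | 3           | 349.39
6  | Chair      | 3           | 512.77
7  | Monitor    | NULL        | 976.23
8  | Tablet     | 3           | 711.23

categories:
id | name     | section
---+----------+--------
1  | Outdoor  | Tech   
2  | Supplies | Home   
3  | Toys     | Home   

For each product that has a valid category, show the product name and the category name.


INNER JOIN keeps only products rows whose category_id matches an id in categories. Walk through each product:
  - product 1 (Speaker): category_id=2 -> matches Supplies
  - product 2 (Webcam): category_id=3 -> matches Toys
  - product 3 (Headphones): category_id=1 -> matches Outdoor
  - product 4 (Camera): category_id=NULL, no match -> dropped
  - product 5 (Charger): category_id=3 -> matches Toys
  - product 6 (Chair): category_id=3 -> matches Toys
  - product 7 (Monitor): category_id=NULL, no match -> dropped
  - product 8 (Tablet): category_id=3 -> matches Toys
So 2 of 8 rows are dropped.

SQL:
SELECT a.name, b.name AS category
FROM products a
INNER JOIN categories b ON a.category_id = b.id

Result:
name       | category
-----------+---------
Speaker    | Supplies
Webcam     | Toys    
Headphones | Outdoor 
Charger    | Toys    
Chair      | Toys    
Tablet     | Toys    


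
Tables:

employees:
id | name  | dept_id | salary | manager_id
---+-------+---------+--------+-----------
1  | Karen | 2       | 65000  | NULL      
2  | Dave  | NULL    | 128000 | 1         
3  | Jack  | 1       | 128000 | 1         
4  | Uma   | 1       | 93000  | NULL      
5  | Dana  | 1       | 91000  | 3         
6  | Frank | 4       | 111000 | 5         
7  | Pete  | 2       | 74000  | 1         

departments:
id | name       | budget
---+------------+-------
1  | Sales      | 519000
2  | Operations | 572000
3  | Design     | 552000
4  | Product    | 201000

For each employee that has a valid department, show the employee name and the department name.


INNER JOIN keeps only employees rows whose dept_id matches an id in departments. Walk through each employee:
  - employee 1 (Karen): dept_id=2 -> matches Operations
  - employee 2 (Dave): dept_id=NULL, no match -> dropped
  - employee 3 (Jack): dept_id=1 -> matches Sales
  - employee 4 (Uma): dept_id=1 -> matches Sales
  - employee 5 (Dana): dept_id=1 -> matches Sales
  - employee 6 (Frank): dept_id=4 -> matches Product
  - employee 7 (Pete): dept_id=2 -> matches Operations
So 1 of 7 rows is dropped.

SQL:
SELECT a.name, b.name AS department
FROM employees a
INNER JOIN departments b ON a.dept_id = b.id

Result:
name  | department
------+-----------
Karen | Operations
Jack  | Sales     
Uma   | Sales     
Dana  | Sales     
Frank | Product   
Pete  | Operations


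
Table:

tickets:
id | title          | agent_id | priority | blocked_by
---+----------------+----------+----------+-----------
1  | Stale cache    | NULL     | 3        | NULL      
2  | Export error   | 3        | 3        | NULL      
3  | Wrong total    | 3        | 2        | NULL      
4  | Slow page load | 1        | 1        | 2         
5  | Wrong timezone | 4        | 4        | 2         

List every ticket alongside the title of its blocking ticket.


This is a self-join: tickets is joined to a second copy of itself, matching each row's blocked_by to another row's id. Use LEFT JOIN so rows with blocked_by=NULL are kept.
  - ticket 1 (Stale cache): blocked_by=NULL -> NULL
  - ticket 2 (Export error): blocked_by=NULL -> NULL
  - ticket 3 (Wrong total): blocked_by=NULL -> NULL
  - ticket 4 (Slow page load): blocked_by=2 -> Export error
  - ticket 5 (Wrong timezone): blocked_by=2 -> Export error

SQL:
SELECT a.title AS item, b.title AS blocked_by
FROM tickets a
LEFT JOIN tickets b ON a.blocked_by = b.id

Result:
item           | blocked_by  
---------------+-------------
Stale cache    | NULL        
Export error   | NULL        
Wrong total    | NULL        
Slow page load | Export error
Wrong timezone | Export error


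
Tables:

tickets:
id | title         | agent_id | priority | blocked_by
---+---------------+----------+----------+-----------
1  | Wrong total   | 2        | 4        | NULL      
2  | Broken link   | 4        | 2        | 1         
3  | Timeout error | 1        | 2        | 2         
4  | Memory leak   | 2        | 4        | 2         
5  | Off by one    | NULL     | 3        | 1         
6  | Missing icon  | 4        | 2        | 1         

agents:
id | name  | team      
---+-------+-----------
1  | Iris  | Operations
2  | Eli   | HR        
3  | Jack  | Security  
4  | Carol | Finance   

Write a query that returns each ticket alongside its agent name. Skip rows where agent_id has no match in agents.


INNER JOIN keeps only tickets rows whose agent_id matches an id in agents. Walk through each ticket:
  - ticket 1 (Wrong total): agent_id=2 -> matches Eli
  - ticket 2 (Broken link): agent_id=4 -> matches Carol
  - ticket 3 (Timeout error): agent_id=1 -> matches Iris
  - ticket 4 (Memory leak): agent_id=2 -> matches Eli
  - ticket 5 (Off by one): agent_id=NULL, no match -> dropped
  - ticket 6 (Missing icon): agent_id=4 -> matches Carol
So 1 of 6 rows is dropped.

SQL:
SELECT a.title, b.name AS agent
FROM tickets a
INNER JOIN agents b ON a.agent_id = b.id

Result:
title         | agent
--------------+------
Wrong total   | Eli  
Broken link   | Carol
Timeout error | Iris 
Memory leak   | Eli  
Missing icon  | Carol


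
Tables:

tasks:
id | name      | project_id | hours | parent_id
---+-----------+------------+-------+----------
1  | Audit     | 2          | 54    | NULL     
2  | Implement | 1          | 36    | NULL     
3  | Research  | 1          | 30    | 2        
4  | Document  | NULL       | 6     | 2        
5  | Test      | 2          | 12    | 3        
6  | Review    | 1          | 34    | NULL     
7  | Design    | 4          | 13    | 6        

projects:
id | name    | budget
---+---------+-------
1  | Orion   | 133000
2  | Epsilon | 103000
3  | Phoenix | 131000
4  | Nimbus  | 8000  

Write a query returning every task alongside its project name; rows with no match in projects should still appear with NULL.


LEFT JOIN keeps every row from tasks (the left table); where project_id has no match in projects, the project columns become NULL. Walk through each task:
  - task 1 (Audit): project_id=2 -> matches Epsilon
  - task 2 (Implement): project_id=1 -> matches Orion
  - task 3 (Research): project_id=1 -> matches Orion
  - task 4 (Document): project_id=NULL, no match -> kept with NULL
  - task 5 (Test): project_id=2 -> matches Epsilon
  - task 6 (Review): project_id=1 -> matches Orion
  - task 7 (Design): project_id=4 -> matches Nimbus
All 7 rows appear; 1 has NULL project.

SQL:
SELECT a.name, b.name AS project
FROM tasks a
LEFT JOIN projects b ON a.project_id = b.id

Result:
name      | project
----------+--------
Audit     | Epsilon
Implement | Orion  
Research  | Orion  
Document  | NULL   
Test      | Epsilon
Review    | Orion  
Design    | Nimbus 


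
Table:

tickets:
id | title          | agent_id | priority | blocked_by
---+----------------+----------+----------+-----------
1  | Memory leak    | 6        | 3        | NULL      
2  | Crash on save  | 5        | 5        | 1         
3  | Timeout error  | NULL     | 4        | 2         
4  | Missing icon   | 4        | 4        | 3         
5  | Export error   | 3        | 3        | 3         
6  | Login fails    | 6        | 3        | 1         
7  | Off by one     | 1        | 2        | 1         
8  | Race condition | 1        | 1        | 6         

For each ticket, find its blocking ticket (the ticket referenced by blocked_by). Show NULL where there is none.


This is a self-join: tickets is joined to a second copy of itself, matching each row's blocked_by to another row's id. Use LEFT JOIN so rows with blocked_by=NULL are kept.
  - ticket 1 (Memory leak): blocked_by=NULL -> NULL
  - ticket 2 (Crash on save): blocked_by=1 -> Memory leak
  - ticket 3 (Timeout error): blocked_by=2 -> Crash on save
  - ticket 4 (Missing icon): blocked_by=3 -> Timeout error
  - ticket 5 (Export error): blocked_by=3 -> Timeout error
  - ticket 6 (Login fails): blocked_by=1 -> Memory leak
  - ticket 7 (Off by one): blocked_by=1 -> Memory leak
  - ticket 8 (Race condition): blocked_by=6 -> Login fails

SQL:
SELECT a.title AS item, b.title AS blocked_by
FROM tickets a
LEFT JOIN tickets b ON a.blocked_by = b.id

Result:
item           | blocked_by   
---------------+--------------
Memory leak    | NULL         
Crash on save  | Memory leak  
Timeout error  | Crash on save
Missing icon   | Timeout error
Export error   | Timeout error
Login fails    | Memory leak  
Off by one     | Memory leak  
Race condition | Login fails  


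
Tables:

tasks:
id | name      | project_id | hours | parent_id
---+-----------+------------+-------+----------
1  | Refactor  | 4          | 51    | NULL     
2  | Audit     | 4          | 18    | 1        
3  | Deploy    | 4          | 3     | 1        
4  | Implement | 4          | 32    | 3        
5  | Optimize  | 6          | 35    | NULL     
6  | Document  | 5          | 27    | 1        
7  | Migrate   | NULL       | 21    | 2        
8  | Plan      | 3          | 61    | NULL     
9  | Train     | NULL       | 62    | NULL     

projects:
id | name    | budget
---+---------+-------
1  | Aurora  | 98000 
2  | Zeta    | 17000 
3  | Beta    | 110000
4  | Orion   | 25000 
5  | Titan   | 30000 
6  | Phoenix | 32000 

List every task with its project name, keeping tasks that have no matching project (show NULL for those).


LEFT JOIN keeps every row from tasks (the left table); where project_id has no match in projects, the project columns become NULL. Walk through each task:
  - task 1 (Refactor): project_id=4 -> matches Orion
  - task 2 (Audit): project_id=4 -> matches Orion
  - task 3 (Deploy): project_id=4 -> matches Orion
  - task 4 (Implement): project_id=4 -> matches Orion
  - task 5 (Optimize): project_id=6 -> matches Phoenix
  - task 6 (Document): project_id=5 -> matches Titan
  - task 7 (Migrate): project_id=NULL, no match -> kept with NULL
  - task 8 (Plan): project_id=3 -> matches Beta
  - task 9 (Train): project_id=NULL, no match -> kept with NULL
All 9 rows appear; 2 have NULL project.

SQL:
SELECT a.name, b.name AS project
FROM tasks a
LEFT JOIN projects b ON a.project_id = b.id

Result:
name      | project
----------+--------
Refactor  | Orion  
Audit     | Orion  
Deploy    | Orion  
Implement | Orion  
Optimize  | Phoenix
Document  | Titan  
Migrate   | NULL   
Plan      | Beta   
Train     | NULL   


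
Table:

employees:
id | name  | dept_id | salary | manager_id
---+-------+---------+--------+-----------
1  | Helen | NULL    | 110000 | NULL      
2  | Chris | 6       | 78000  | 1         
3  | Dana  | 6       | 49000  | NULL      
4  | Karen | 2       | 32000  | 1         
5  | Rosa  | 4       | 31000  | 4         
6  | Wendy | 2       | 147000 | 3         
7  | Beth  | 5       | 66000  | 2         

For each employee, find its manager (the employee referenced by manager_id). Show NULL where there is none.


This is a self-join: employees is joined to a second copy of itself, matching each row's manager_id to another row's id. Use LEFT JOIN so rows with manager_id=NULL are kept.
  - employee 1 (Helen): manager_id=NULL -> NULL
  - employee 2 (Chris): manager_id=1 -> Helen
  - employee 3 (Dana): manager_id=NULL -> NULL
  - employee 4 (Karen): manager_id=1 -> Helen
  - employee 5 (Rosa): manager_id=4 -> Karen
  - employee 6 (Wendy): manager_id=3 -> Dana
  - employee 7 (Beth): manager_id=2 -> Chris

SQL:
SELECT a.name AS item, b.name AS manager
FROM employees a
LEFT JOIN employees b ON a.manager_id = b.id

Result:
item  | manager
------+--------
Helen | NULL   
Chris | Helen  
Dana  | NULL   
Karen | Helen  
Rosa  | Karen  
Wendy | Dana   
Beth  | Chris  
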